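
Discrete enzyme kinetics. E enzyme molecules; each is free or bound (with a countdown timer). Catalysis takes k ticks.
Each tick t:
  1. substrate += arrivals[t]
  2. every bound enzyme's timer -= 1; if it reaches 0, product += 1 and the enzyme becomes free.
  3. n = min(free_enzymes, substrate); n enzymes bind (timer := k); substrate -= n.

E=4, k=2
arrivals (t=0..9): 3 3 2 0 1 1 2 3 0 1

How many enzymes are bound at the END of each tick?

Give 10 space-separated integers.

t=0: arr=3 -> substrate=0 bound=3 product=0
t=1: arr=3 -> substrate=2 bound=4 product=0
t=2: arr=2 -> substrate=1 bound=4 product=3
t=3: arr=0 -> substrate=0 bound=4 product=4
t=4: arr=1 -> substrate=0 bound=2 product=7
t=5: arr=1 -> substrate=0 bound=2 product=8
t=6: arr=2 -> substrate=0 bound=3 product=9
t=7: arr=3 -> substrate=1 bound=4 product=10
t=8: arr=0 -> substrate=0 bound=3 product=12
t=9: arr=1 -> substrate=0 bound=2 product=14

Answer: 3 4 4 4 2 2 3 4 3 2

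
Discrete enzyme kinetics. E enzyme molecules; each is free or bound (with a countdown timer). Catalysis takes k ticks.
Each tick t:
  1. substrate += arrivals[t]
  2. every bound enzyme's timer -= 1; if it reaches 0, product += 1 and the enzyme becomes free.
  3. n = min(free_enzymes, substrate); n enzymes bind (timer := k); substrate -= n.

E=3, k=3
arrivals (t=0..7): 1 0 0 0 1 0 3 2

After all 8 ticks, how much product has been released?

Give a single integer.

Answer: 2

Derivation:
t=0: arr=1 -> substrate=0 bound=1 product=0
t=1: arr=0 -> substrate=0 bound=1 product=0
t=2: arr=0 -> substrate=0 bound=1 product=0
t=3: arr=0 -> substrate=0 bound=0 product=1
t=4: arr=1 -> substrate=0 bound=1 product=1
t=5: arr=0 -> substrate=0 bound=1 product=1
t=6: arr=3 -> substrate=1 bound=3 product=1
t=7: arr=2 -> substrate=2 bound=3 product=2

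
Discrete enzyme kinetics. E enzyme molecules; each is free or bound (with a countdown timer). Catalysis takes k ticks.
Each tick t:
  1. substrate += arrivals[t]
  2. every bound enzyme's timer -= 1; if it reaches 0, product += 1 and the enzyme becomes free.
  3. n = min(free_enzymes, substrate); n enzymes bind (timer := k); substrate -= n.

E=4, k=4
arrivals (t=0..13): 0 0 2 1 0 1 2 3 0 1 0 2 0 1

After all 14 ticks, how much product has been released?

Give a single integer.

Answer: 8

Derivation:
t=0: arr=0 -> substrate=0 bound=0 product=0
t=1: arr=0 -> substrate=0 bound=0 product=0
t=2: arr=2 -> substrate=0 bound=2 product=0
t=3: arr=1 -> substrate=0 bound=3 product=0
t=4: arr=0 -> substrate=0 bound=3 product=0
t=5: arr=1 -> substrate=0 bound=4 product=0
t=6: arr=2 -> substrate=0 bound=4 product=2
t=7: arr=3 -> substrate=2 bound=4 product=3
t=8: arr=0 -> substrate=2 bound=4 product=3
t=9: arr=1 -> substrate=2 bound=4 product=4
t=10: arr=0 -> substrate=0 bound=4 product=6
t=11: arr=2 -> substrate=1 bound=4 product=7
t=12: arr=0 -> substrate=1 bound=4 product=7
t=13: arr=1 -> substrate=1 bound=4 product=8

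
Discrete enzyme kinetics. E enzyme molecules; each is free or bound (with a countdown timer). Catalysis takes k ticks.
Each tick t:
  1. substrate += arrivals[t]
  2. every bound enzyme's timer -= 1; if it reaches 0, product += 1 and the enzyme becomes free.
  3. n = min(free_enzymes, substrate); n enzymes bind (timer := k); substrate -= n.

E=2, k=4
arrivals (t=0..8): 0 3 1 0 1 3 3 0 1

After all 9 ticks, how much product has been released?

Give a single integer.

Answer: 2

Derivation:
t=0: arr=0 -> substrate=0 bound=0 product=0
t=1: arr=3 -> substrate=1 bound=2 product=0
t=2: arr=1 -> substrate=2 bound=2 product=0
t=3: arr=0 -> substrate=2 bound=2 product=0
t=4: arr=1 -> substrate=3 bound=2 product=0
t=5: arr=3 -> substrate=4 bound=2 product=2
t=6: arr=3 -> substrate=7 bound=2 product=2
t=7: arr=0 -> substrate=7 bound=2 product=2
t=8: arr=1 -> substrate=8 bound=2 product=2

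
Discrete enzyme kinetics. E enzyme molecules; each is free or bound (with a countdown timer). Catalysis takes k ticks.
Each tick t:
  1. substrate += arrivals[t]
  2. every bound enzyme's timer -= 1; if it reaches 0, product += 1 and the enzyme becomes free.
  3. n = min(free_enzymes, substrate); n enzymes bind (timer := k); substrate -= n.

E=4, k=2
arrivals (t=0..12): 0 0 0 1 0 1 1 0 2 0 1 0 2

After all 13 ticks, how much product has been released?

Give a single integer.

Answer: 6

Derivation:
t=0: arr=0 -> substrate=0 bound=0 product=0
t=1: arr=0 -> substrate=0 bound=0 product=0
t=2: arr=0 -> substrate=0 bound=0 product=0
t=3: arr=1 -> substrate=0 bound=1 product=0
t=4: arr=0 -> substrate=0 bound=1 product=0
t=5: arr=1 -> substrate=0 bound=1 product=1
t=6: arr=1 -> substrate=0 bound=2 product=1
t=7: arr=0 -> substrate=0 bound=1 product=2
t=8: arr=2 -> substrate=0 bound=2 product=3
t=9: arr=0 -> substrate=0 bound=2 product=3
t=10: arr=1 -> substrate=0 bound=1 product=5
t=11: arr=0 -> substrate=0 bound=1 product=5
t=12: arr=2 -> substrate=0 bound=2 product=6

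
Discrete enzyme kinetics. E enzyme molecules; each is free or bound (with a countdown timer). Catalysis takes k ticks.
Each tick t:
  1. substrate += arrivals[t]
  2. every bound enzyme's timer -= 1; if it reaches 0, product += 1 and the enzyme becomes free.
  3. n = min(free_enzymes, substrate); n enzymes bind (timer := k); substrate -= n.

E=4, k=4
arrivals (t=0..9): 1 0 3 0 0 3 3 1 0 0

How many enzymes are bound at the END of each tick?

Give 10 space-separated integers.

Answer: 1 1 4 4 3 4 4 4 4 4

Derivation:
t=0: arr=1 -> substrate=0 bound=1 product=0
t=1: arr=0 -> substrate=0 bound=1 product=0
t=2: arr=3 -> substrate=0 bound=4 product=0
t=3: arr=0 -> substrate=0 bound=4 product=0
t=4: arr=0 -> substrate=0 bound=3 product=1
t=5: arr=3 -> substrate=2 bound=4 product=1
t=6: arr=3 -> substrate=2 bound=4 product=4
t=7: arr=1 -> substrate=3 bound=4 product=4
t=8: arr=0 -> substrate=3 bound=4 product=4
t=9: arr=0 -> substrate=2 bound=4 product=5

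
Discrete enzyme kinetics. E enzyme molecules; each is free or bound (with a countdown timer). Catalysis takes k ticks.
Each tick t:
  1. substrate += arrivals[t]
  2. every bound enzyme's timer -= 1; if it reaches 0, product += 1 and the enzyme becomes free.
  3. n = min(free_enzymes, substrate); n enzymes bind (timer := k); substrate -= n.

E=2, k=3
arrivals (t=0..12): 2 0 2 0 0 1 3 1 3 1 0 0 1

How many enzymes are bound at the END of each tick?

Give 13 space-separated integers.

t=0: arr=2 -> substrate=0 bound=2 product=0
t=1: arr=0 -> substrate=0 bound=2 product=0
t=2: arr=2 -> substrate=2 bound=2 product=0
t=3: arr=0 -> substrate=0 bound=2 product=2
t=4: arr=0 -> substrate=0 bound=2 product=2
t=5: arr=1 -> substrate=1 bound=2 product=2
t=6: arr=3 -> substrate=2 bound=2 product=4
t=7: arr=1 -> substrate=3 bound=2 product=4
t=8: arr=3 -> substrate=6 bound=2 product=4
t=9: arr=1 -> substrate=5 bound=2 product=6
t=10: arr=0 -> substrate=5 bound=2 product=6
t=11: arr=0 -> substrate=5 bound=2 product=6
t=12: arr=1 -> substrate=4 bound=2 product=8

Answer: 2 2 2 2 2 2 2 2 2 2 2 2 2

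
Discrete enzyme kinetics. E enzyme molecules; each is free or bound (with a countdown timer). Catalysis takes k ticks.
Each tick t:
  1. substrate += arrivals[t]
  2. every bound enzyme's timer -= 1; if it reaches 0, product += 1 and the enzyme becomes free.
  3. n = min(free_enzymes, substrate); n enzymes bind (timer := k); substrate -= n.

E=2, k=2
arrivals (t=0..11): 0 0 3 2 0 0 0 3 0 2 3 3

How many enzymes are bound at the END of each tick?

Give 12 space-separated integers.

t=0: arr=0 -> substrate=0 bound=0 product=0
t=1: arr=0 -> substrate=0 bound=0 product=0
t=2: arr=3 -> substrate=1 bound=2 product=0
t=3: arr=2 -> substrate=3 bound=2 product=0
t=4: arr=0 -> substrate=1 bound=2 product=2
t=5: arr=0 -> substrate=1 bound=2 product=2
t=6: arr=0 -> substrate=0 bound=1 product=4
t=7: arr=3 -> substrate=2 bound=2 product=4
t=8: arr=0 -> substrate=1 bound=2 product=5
t=9: arr=2 -> substrate=2 bound=2 product=6
t=10: arr=3 -> substrate=4 bound=2 product=7
t=11: arr=3 -> substrate=6 bound=2 product=8

Answer: 0 0 2 2 2 2 1 2 2 2 2 2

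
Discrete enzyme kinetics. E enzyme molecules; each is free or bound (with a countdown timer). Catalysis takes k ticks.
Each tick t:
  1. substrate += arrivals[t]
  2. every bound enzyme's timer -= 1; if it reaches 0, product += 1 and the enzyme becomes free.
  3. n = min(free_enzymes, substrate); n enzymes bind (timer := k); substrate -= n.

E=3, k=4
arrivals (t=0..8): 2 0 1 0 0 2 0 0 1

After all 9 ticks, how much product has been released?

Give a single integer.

t=0: arr=2 -> substrate=0 bound=2 product=0
t=1: arr=0 -> substrate=0 bound=2 product=0
t=2: arr=1 -> substrate=0 bound=3 product=0
t=3: arr=0 -> substrate=0 bound=3 product=0
t=4: arr=0 -> substrate=0 bound=1 product=2
t=5: arr=2 -> substrate=0 bound=3 product=2
t=6: arr=0 -> substrate=0 bound=2 product=3
t=7: arr=0 -> substrate=0 bound=2 product=3
t=8: arr=1 -> substrate=0 bound=3 product=3

Answer: 3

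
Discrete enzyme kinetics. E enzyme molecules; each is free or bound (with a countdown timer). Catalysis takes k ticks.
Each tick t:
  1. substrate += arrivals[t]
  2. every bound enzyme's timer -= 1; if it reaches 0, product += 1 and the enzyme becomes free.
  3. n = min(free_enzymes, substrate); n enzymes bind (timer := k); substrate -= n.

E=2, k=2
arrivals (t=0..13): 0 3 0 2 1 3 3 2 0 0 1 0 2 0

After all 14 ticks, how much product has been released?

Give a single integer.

t=0: arr=0 -> substrate=0 bound=0 product=0
t=1: arr=3 -> substrate=1 bound=2 product=0
t=2: arr=0 -> substrate=1 bound=2 product=0
t=3: arr=2 -> substrate=1 bound=2 product=2
t=4: arr=1 -> substrate=2 bound=2 product=2
t=5: arr=3 -> substrate=3 bound=2 product=4
t=6: arr=3 -> substrate=6 bound=2 product=4
t=7: arr=2 -> substrate=6 bound=2 product=6
t=8: arr=0 -> substrate=6 bound=2 product=6
t=9: arr=0 -> substrate=4 bound=2 product=8
t=10: arr=1 -> substrate=5 bound=2 product=8
t=11: arr=0 -> substrate=3 bound=2 product=10
t=12: arr=2 -> substrate=5 bound=2 product=10
t=13: arr=0 -> substrate=3 bound=2 product=12

Answer: 12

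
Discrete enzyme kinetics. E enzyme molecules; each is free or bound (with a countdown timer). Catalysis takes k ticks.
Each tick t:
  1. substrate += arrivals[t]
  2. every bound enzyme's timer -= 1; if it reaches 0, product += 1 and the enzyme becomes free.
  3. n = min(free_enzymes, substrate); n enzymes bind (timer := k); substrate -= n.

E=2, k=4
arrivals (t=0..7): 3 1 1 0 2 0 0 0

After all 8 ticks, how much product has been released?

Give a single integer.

Answer: 2

Derivation:
t=0: arr=3 -> substrate=1 bound=2 product=0
t=1: arr=1 -> substrate=2 bound=2 product=0
t=2: arr=1 -> substrate=3 bound=2 product=0
t=3: arr=0 -> substrate=3 bound=2 product=0
t=4: arr=2 -> substrate=3 bound=2 product=2
t=5: arr=0 -> substrate=3 bound=2 product=2
t=6: arr=0 -> substrate=3 bound=2 product=2
t=7: arr=0 -> substrate=3 bound=2 product=2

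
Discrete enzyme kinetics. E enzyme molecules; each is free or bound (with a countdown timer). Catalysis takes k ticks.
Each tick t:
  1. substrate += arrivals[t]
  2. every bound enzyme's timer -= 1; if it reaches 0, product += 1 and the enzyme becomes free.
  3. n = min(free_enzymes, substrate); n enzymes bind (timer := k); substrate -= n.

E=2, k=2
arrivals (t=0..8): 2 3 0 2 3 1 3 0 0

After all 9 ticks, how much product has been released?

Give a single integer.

t=0: arr=2 -> substrate=0 bound=2 product=0
t=1: arr=3 -> substrate=3 bound=2 product=0
t=2: arr=0 -> substrate=1 bound=2 product=2
t=3: arr=2 -> substrate=3 bound=2 product=2
t=4: arr=3 -> substrate=4 bound=2 product=4
t=5: arr=1 -> substrate=5 bound=2 product=4
t=6: arr=3 -> substrate=6 bound=2 product=6
t=7: arr=0 -> substrate=6 bound=2 product=6
t=8: arr=0 -> substrate=4 bound=2 product=8

Answer: 8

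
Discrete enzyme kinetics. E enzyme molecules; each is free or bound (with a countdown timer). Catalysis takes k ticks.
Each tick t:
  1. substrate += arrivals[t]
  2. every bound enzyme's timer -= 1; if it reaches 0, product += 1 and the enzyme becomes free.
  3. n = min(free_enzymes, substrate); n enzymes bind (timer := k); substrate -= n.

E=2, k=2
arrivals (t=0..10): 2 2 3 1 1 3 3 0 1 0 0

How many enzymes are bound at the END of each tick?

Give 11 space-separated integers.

Answer: 2 2 2 2 2 2 2 2 2 2 2

Derivation:
t=0: arr=2 -> substrate=0 bound=2 product=0
t=1: arr=2 -> substrate=2 bound=2 product=0
t=2: arr=3 -> substrate=3 bound=2 product=2
t=3: arr=1 -> substrate=4 bound=2 product=2
t=4: arr=1 -> substrate=3 bound=2 product=4
t=5: arr=3 -> substrate=6 bound=2 product=4
t=6: arr=3 -> substrate=7 bound=2 product=6
t=7: arr=0 -> substrate=7 bound=2 product=6
t=8: arr=1 -> substrate=6 bound=2 product=8
t=9: arr=0 -> substrate=6 bound=2 product=8
t=10: arr=0 -> substrate=4 bound=2 product=10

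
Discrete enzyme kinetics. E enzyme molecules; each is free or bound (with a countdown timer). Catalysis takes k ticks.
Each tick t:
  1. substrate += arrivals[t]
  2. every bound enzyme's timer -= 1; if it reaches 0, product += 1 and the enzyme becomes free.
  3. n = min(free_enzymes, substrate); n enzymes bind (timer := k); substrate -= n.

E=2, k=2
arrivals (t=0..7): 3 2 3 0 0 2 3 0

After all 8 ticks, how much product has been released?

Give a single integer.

t=0: arr=3 -> substrate=1 bound=2 product=0
t=1: arr=2 -> substrate=3 bound=2 product=0
t=2: arr=3 -> substrate=4 bound=2 product=2
t=3: arr=0 -> substrate=4 bound=2 product=2
t=4: arr=0 -> substrate=2 bound=2 product=4
t=5: arr=2 -> substrate=4 bound=2 product=4
t=6: arr=3 -> substrate=5 bound=2 product=6
t=7: arr=0 -> substrate=5 bound=2 product=6

Answer: 6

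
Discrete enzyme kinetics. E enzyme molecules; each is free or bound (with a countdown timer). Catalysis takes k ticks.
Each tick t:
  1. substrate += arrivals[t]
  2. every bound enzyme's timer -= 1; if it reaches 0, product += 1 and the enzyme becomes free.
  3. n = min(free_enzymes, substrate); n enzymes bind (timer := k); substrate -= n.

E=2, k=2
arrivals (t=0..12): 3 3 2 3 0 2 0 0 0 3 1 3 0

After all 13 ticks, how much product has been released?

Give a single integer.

t=0: arr=3 -> substrate=1 bound=2 product=0
t=1: arr=3 -> substrate=4 bound=2 product=0
t=2: arr=2 -> substrate=4 bound=2 product=2
t=3: arr=3 -> substrate=7 bound=2 product=2
t=4: arr=0 -> substrate=5 bound=2 product=4
t=5: arr=2 -> substrate=7 bound=2 product=4
t=6: arr=0 -> substrate=5 bound=2 product=6
t=7: arr=0 -> substrate=5 bound=2 product=6
t=8: arr=0 -> substrate=3 bound=2 product=8
t=9: arr=3 -> substrate=6 bound=2 product=8
t=10: arr=1 -> substrate=5 bound=2 product=10
t=11: arr=3 -> substrate=8 bound=2 product=10
t=12: arr=0 -> substrate=6 bound=2 product=12

Answer: 12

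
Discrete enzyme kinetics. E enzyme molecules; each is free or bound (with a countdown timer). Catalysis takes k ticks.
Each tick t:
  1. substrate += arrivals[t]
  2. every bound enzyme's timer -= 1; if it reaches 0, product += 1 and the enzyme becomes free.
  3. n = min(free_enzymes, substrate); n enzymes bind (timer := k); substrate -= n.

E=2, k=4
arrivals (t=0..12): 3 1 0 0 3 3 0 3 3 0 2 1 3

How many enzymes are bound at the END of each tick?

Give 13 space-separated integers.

Answer: 2 2 2 2 2 2 2 2 2 2 2 2 2

Derivation:
t=0: arr=3 -> substrate=1 bound=2 product=0
t=1: arr=1 -> substrate=2 bound=2 product=0
t=2: arr=0 -> substrate=2 bound=2 product=0
t=3: arr=0 -> substrate=2 bound=2 product=0
t=4: arr=3 -> substrate=3 bound=2 product=2
t=5: arr=3 -> substrate=6 bound=2 product=2
t=6: arr=0 -> substrate=6 bound=2 product=2
t=7: arr=3 -> substrate=9 bound=2 product=2
t=8: arr=3 -> substrate=10 bound=2 product=4
t=9: arr=0 -> substrate=10 bound=2 product=4
t=10: arr=2 -> substrate=12 bound=2 product=4
t=11: arr=1 -> substrate=13 bound=2 product=4
t=12: arr=3 -> substrate=14 bound=2 product=6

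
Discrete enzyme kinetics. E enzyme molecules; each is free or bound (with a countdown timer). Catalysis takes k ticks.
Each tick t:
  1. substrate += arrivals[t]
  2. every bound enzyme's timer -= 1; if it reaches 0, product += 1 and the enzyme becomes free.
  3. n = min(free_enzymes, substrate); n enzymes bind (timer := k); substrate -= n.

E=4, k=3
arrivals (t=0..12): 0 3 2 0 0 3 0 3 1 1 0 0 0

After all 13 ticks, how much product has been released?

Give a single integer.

t=0: arr=0 -> substrate=0 bound=0 product=0
t=1: arr=3 -> substrate=0 bound=3 product=0
t=2: arr=2 -> substrate=1 bound=4 product=0
t=3: arr=0 -> substrate=1 bound=4 product=0
t=4: arr=0 -> substrate=0 bound=2 product=3
t=5: arr=3 -> substrate=0 bound=4 product=4
t=6: arr=0 -> substrate=0 bound=4 product=4
t=7: arr=3 -> substrate=2 bound=4 product=5
t=8: arr=1 -> substrate=0 bound=4 product=8
t=9: arr=1 -> substrate=1 bound=4 product=8
t=10: arr=0 -> substrate=0 bound=4 product=9
t=11: arr=0 -> substrate=0 bound=1 product=12
t=12: arr=0 -> substrate=0 bound=1 product=12

Answer: 12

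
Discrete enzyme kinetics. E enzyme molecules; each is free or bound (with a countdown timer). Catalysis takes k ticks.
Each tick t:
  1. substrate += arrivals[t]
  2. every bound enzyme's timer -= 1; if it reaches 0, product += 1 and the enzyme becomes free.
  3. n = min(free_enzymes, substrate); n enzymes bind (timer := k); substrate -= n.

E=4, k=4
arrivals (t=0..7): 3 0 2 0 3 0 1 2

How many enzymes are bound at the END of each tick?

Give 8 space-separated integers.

Answer: 3 3 4 4 4 4 4 4

Derivation:
t=0: arr=3 -> substrate=0 bound=3 product=0
t=1: arr=0 -> substrate=0 bound=3 product=0
t=2: arr=2 -> substrate=1 bound=4 product=0
t=3: arr=0 -> substrate=1 bound=4 product=0
t=4: arr=3 -> substrate=1 bound=4 product=3
t=5: arr=0 -> substrate=1 bound=4 product=3
t=6: arr=1 -> substrate=1 bound=4 product=4
t=7: arr=2 -> substrate=3 bound=4 product=4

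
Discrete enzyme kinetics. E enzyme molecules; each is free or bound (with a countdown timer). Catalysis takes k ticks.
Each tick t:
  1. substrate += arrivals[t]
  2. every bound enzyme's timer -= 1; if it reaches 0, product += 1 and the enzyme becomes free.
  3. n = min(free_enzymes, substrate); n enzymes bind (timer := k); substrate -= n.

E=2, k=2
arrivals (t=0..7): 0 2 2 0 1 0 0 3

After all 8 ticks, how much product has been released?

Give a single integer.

Answer: 5

Derivation:
t=0: arr=0 -> substrate=0 bound=0 product=0
t=1: arr=2 -> substrate=0 bound=2 product=0
t=2: arr=2 -> substrate=2 bound=2 product=0
t=3: arr=0 -> substrate=0 bound=2 product=2
t=4: arr=1 -> substrate=1 bound=2 product=2
t=5: arr=0 -> substrate=0 bound=1 product=4
t=6: arr=0 -> substrate=0 bound=1 product=4
t=7: arr=3 -> substrate=1 bound=2 product=5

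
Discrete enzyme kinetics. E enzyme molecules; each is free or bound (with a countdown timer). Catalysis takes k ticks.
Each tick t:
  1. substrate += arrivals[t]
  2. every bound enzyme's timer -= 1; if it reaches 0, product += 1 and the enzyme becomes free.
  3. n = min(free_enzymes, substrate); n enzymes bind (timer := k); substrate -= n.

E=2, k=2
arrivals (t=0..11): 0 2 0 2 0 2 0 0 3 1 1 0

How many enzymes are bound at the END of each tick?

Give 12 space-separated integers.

Answer: 0 2 2 2 2 2 2 0 2 2 2 2

Derivation:
t=0: arr=0 -> substrate=0 bound=0 product=0
t=1: arr=2 -> substrate=0 bound=2 product=0
t=2: arr=0 -> substrate=0 bound=2 product=0
t=3: arr=2 -> substrate=0 bound=2 product=2
t=4: arr=0 -> substrate=0 bound=2 product=2
t=5: arr=2 -> substrate=0 bound=2 product=4
t=6: arr=0 -> substrate=0 bound=2 product=4
t=7: arr=0 -> substrate=0 bound=0 product=6
t=8: arr=3 -> substrate=1 bound=2 product=6
t=9: arr=1 -> substrate=2 bound=2 product=6
t=10: arr=1 -> substrate=1 bound=2 product=8
t=11: arr=0 -> substrate=1 bound=2 product=8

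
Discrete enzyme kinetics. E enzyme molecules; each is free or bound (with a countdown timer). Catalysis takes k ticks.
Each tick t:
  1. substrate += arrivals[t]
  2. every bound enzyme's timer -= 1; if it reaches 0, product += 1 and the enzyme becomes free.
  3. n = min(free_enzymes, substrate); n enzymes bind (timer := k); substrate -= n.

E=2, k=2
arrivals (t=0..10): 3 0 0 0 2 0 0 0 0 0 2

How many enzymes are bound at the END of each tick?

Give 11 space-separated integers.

t=0: arr=3 -> substrate=1 bound=2 product=0
t=1: arr=0 -> substrate=1 bound=2 product=0
t=2: arr=0 -> substrate=0 bound=1 product=2
t=3: arr=0 -> substrate=0 bound=1 product=2
t=4: arr=2 -> substrate=0 bound=2 product=3
t=5: arr=0 -> substrate=0 bound=2 product=3
t=6: arr=0 -> substrate=0 bound=0 product=5
t=7: arr=0 -> substrate=0 bound=0 product=5
t=8: arr=0 -> substrate=0 bound=0 product=5
t=9: arr=0 -> substrate=0 bound=0 product=5
t=10: arr=2 -> substrate=0 bound=2 product=5

Answer: 2 2 1 1 2 2 0 0 0 0 2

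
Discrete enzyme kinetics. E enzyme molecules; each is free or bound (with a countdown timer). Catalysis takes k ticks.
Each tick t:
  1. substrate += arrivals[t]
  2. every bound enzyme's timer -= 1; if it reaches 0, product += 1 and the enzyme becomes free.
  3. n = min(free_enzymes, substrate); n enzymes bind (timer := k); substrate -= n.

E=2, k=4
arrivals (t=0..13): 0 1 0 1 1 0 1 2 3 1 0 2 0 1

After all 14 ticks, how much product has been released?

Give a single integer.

Answer: 5

Derivation:
t=0: arr=0 -> substrate=0 bound=0 product=0
t=1: arr=1 -> substrate=0 bound=1 product=0
t=2: arr=0 -> substrate=0 bound=1 product=0
t=3: arr=1 -> substrate=0 bound=2 product=0
t=4: arr=1 -> substrate=1 bound=2 product=0
t=5: arr=0 -> substrate=0 bound=2 product=1
t=6: arr=1 -> substrate=1 bound=2 product=1
t=7: arr=2 -> substrate=2 bound=2 product=2
t=8: arr=3 -> substrate=5 bound=2 product=2
t=9: arr=1 -> substrate=5 bound=2 product=3
t=10: arr=0 -> substrate=5 bound=2 product=3
t=11: arr=2 -> substrate=6 bound=2 product=4
t=12: arr=0 -> substrate=6 bound=2 product=4
t=13: arr=1 -> substrate=6 bound=2 product=5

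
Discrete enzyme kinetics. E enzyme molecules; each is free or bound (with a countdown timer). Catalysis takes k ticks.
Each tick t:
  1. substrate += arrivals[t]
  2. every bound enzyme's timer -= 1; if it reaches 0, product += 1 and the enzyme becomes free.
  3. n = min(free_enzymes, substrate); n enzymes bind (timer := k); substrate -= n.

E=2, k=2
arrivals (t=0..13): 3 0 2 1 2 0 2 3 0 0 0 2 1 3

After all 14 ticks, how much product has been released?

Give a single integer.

Answer: 12

Derivation:
t=0: arr=3 -> substrate=1 bound=2 product=0
t=1: arr=0 -> substrate=1 bound=2 product=0
t=2: arr=2 -> substrate=1 bound=2 product=2
t=3: arr=1 -> substrate=2 bound=2 product=2
t=4: arr=2 -> substrate=2 bound=2 product=4
t=5: arr=0 -> substrate=2 bound=2 product=4
t=6: arr=2 -> substrate=2 bound=2 product=6
t=7: arr=3 -> substrate=5 bound=2 product=6
t=8: arr=0 -> substrate=3 bound=2 product=8
t=9: arr=0 -> substrate=3 bound=2 product=8
t=10: arr=0 -> substrate=1 bound=2 product=10
t=11: arr=2 -> substrate=3 bound=2 product=10
t=12: arr=1 -> substrate=2 bound=2 product=12
t=13: arr=3 -> substrate=5 bound=2 product=12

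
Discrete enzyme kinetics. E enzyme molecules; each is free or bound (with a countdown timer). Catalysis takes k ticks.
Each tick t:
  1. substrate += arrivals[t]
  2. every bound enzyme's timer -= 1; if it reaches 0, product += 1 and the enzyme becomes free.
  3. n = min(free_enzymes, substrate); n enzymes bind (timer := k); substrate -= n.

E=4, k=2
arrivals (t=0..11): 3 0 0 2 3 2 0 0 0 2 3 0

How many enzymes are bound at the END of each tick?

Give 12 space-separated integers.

Answer: 3 3 0 2 4 4 3 1 0 2 4 3

Derivation:
t=0: arr=3 -> substrate=0 bound=3 product=0
t=1: arr=0 -> substrate=0 bound=3 product=0
t=2: arr=0 -> substrate=0 bound=0 product=3
t=3: arr=2 -> substrate=0 bound=2 product=3
t=4: arr=3 -> substrate=1 bound=4 product=3
t=5: arr=2 -> substrate=1 bound=4 product=5
t=6: arr=0 -> substrate=0 bound=3 product=7
t=7: arr=0 -> substrate=0 bound=1 product=9
t=8: arr=0 -> substrate=0 bound=0 product=10
t=9: arr=2 -> substrate=0 bound=2 product=10
t=10: arr=3 -> substrate=1 bound=4 product=10
t=11: arr=0 -> substrate=0 bound=3 product=12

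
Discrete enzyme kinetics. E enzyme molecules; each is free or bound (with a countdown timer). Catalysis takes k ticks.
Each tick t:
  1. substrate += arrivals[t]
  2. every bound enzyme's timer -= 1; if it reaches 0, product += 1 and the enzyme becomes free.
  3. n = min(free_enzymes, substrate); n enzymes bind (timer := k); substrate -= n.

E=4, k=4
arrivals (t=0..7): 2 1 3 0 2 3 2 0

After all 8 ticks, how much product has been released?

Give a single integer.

t=0: arr=2 -> substrate=0 bound=2 product=0
t=1: arr=1 -> substrate=0 bound=3 product=0
t=2: arr=3 -> substrate=2 bound=4 product=0
t=3: arr=0 -> substrate=2 bound=4 product=0
t=4: arr=2 -> substrate=2 bound=4 product=2
t=5: arr=3 -> substrate=4 bound=4 product=3
t=6: arr=2 -> substrate=5 bound=4 product=4
t=7: arr=0 -> substrate=5 bound=4 product=4

Answer: 4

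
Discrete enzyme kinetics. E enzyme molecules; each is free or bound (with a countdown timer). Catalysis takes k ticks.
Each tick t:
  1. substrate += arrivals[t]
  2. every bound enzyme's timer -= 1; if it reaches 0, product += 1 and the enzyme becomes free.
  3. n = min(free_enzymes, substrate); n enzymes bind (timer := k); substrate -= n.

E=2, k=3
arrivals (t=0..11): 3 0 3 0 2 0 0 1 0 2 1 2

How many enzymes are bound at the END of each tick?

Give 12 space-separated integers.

Answer: 2 2 2 2 2 2 2 2 2 2 2 2

Derivation:
t=0: arr=3 -> substrate=1 bound=2 product=0
t=1: arr=0 -> substrate=1 bound=2 product=0
t=2: arr=3 -> substrate=4 bound=2 product=0
t=3: arr=0 -> substrate=2 bound=2 product=2
t=4: arr=2 -> substrate=4 bound=2 product=2
t=5: arr=0 -> substrate=4 bound=2 product=2
t=6: arr=0 -> substrate=2 bound=2 product=4
t=7: arr=1 -> substrate=3 bound=2 product=4
t=8: arr=0 -> substrate=3 bound=2 product=4
t=9: arr=2 -> substrate=3 bound=2 product=6
t=10: arr=1 -> substrate=4 bound=2 product=6
t=11: arr=2 -> substrate=6 bound=2 product=6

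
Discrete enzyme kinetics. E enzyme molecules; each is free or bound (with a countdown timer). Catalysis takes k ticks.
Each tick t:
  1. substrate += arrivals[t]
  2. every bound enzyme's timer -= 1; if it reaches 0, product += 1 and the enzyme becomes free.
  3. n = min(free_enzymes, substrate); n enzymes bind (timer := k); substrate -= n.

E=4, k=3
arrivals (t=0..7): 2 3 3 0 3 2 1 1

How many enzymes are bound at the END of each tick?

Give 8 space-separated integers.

t=0: arr=2 -> substrate=0 bound=2 product=0
t=1: arr=3 -> substrate=1 bound=4 product=0
t=2: arr=3 -> substrate=4 bound=4 product=0
t=3: arr=0 -> substrate=2 bound=4 product=2
t=4: arr=3 -> substrate=3 bound=4 product=4
t=5: arr=2 -> substrate=5 bound=4 product=4
t=6: arr=1 -> substrate=4 bound=4 product=6
t=7: arr=1 -> substrate=3 bound=4 product=8

Answer: 2 4 4 4 4 4 4 4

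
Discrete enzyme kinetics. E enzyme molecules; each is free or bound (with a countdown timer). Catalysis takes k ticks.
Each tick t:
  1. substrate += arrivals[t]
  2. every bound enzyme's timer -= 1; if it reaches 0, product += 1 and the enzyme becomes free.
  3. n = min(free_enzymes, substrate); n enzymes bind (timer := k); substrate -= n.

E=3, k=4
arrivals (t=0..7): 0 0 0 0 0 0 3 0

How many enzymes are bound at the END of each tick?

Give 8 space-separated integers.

Answer: 0 0 0 0 0 0 3 3

Derivation:
t=0: arr=0 -> substrate=0 bound=0 product=0
t=1: arr=0 -> substrate=0 bound=0 product=0
t=2: arr=0 -> substrate=0 bound=0 product=0
t=3: arr=0 -> substrate=0 bound=0 product=0
t=4: arr=0 -> substrate=0 bound=0 product=0
t=5: arr=0 -> substrate=0 bound=0 product=0
t=6: arr=3 -> substrate=0 bound=3 product=0
t=7: arr=0 -> substrate=0 bound=3 product=0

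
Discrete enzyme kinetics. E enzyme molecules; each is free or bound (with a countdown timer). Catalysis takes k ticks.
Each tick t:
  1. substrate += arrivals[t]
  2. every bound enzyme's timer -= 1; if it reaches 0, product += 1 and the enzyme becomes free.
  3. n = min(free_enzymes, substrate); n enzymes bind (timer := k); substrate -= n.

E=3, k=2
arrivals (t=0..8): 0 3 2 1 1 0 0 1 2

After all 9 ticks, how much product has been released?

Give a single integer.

t=0: arr=0 -> substrate=0 bound=0 product=0
t=1: arr=3 -> substrate=0 bound=3 product=0
t=2: arr=2 -> substrate=2 bound=3 product=0
t=3: arr=1 -> substrate=0 bound=3 product=3
t=4: arr=1 -> substrate=1 bound=3 product=3
t=5: arr=0 -> substrate=0 bound=1 product=6
t=6: arr=0 -> substrate=0 bound=1 product=6
t=7: arr=1 -> substrate=0 bound=1 product=7
t=8: arr=2 -> substrate=0 bound=3 product=7

Answer: 7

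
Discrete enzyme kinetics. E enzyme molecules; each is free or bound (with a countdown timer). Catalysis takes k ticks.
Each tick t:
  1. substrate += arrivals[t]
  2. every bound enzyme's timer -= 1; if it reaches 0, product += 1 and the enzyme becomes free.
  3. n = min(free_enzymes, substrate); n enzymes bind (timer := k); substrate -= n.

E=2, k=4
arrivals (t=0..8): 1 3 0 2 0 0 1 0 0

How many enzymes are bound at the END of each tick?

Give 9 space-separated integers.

t=0: arr=1 -> substrate=0 bound=1 product=0
t=1: arr=3 -> substrate=2 bound=2 product=0
t=2: arr=0 -> substrate=2 bound=2 product=0
t=3: arr=2 -> substrate=4 bound=2 product=0
t=4: arr=0 -> substrate=3 bound=2 product=1
t=5: arr=0 -> substrate=2 bound=2 product=2
t=6: arr=1 -> substrate=3 bound=2 product=2
t=7: arr=0 -> substrate=3 bound=2 product=2
t=8: arr=0 -> substrate=2 bound=2 product=3

Answer: 1 2 2 2 2 2 2 2 2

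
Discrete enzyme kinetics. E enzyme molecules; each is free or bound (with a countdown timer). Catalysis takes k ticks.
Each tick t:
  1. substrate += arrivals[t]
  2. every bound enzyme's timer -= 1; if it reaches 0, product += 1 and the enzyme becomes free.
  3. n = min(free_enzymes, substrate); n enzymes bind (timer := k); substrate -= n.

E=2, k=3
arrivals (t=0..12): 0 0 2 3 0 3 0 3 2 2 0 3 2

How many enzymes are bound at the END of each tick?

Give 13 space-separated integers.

t=0: arr=0 -> substrate=0 bound=0 product=0
t=1: arr=0 -> substrate=0 bound=0 product=0
t=2: arr=2 -> substrate=0 bound=2 product=0
t=3: arr=3 -> substrate=3 bound=2 product=0
t=4: arr=0 -> substrate=3 bound=2 product=0
t=5: arr=3 -> substrate=4 bound=2 product=2
t=6: arr=0 -> substrate=4 bound=2 product=2
t=7: arr=3 -> substrate=7 bound=2 product=2
t=8: arr=2 -> substrate=7 bound=2 product=4
t=9: arr=2 -> substrate=9 bound=2 product=4
t=10: arr=0 -> substrate=9 bound=2 product=4
t=11: arr=3 -> substrate=10 bound=2 product=6
t=12: arr=2 -> substrate=12 bound=2 product=6

Answer: 0 0 2 2 2 2 2 2 2 2 2 2 2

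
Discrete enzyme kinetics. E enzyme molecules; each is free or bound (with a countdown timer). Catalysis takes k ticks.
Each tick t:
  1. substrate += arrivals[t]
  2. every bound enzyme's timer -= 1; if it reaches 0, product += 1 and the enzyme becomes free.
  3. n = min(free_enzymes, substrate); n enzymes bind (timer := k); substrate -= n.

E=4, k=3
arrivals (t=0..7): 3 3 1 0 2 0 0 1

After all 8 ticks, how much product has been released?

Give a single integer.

Answer: 8

Derivation:
t=0: arr=3 -> substrate=0 bound=3 product=0
t=1: arr=3 -> substrate=2 bound=4 product=0
t=2: arr=1 -> substrate=3 bound=4 product=0
t=3: arr=0 -> substrate=0 bound=4 product=3
t=4: arr=2 -> substrate=1 bound=4 product=4
t=5: arr=0 -> substrate=1 bound=4 product=4
t=6: arr=0 -> substrate=0 bound=2 product=7
t=7: arr=1 -> substrate=0 bound=2 product=8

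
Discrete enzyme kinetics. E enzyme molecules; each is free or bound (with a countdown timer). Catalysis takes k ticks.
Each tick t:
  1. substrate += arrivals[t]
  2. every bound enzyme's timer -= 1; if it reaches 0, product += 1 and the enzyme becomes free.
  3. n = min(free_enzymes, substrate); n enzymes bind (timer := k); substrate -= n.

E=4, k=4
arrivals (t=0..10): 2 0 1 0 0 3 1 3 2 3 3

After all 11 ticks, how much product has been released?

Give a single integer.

Answer: 7

Derivation:
t=0: arr=2 -> substrate=0 bound=2 product=0
t=1: arr=0 -> substrate=0 bound=2 product=0
t=2: arr=1 -> substrate=0 bound=3 product=0
t=3: arr=0 -> substrate=0 bound=3 product=0
t=4: arr=0 -> substrate=0 bound=1 product=2
t=5: arr=3 -> substrate=0 bound=4 product=2
t=6: arr=1 -> substrate=0 bound=4 product=3
t=7: arr=3 -> substrate=3 bound=4 product=3
t=8: arr=2 -> substrate=5 bound=4 product=3
t=9: arr=3 -> substrate=5 bound=4 product=6
t=10: arr=3 -> substrate=7 bound=4 product=7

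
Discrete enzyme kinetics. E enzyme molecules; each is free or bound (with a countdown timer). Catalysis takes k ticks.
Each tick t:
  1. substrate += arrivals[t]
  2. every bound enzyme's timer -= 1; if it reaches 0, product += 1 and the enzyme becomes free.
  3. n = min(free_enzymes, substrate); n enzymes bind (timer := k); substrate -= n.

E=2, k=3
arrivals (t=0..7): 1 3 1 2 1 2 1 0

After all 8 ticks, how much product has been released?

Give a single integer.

Answer: 4

Derivation:
t=0: arr=1 -> substrate=0 bound=1 product=0
t=1: arr=3 -> substrate=2 bound=2 product=0
t=2: arr=1 -> substrate=3 bound=2 product=0
t=3: arr=2 -> substrate=4 bound=2 product=1
t=4: arr=1 -> substrate=4 bound=2 product=2
t=5: arr=2 -> substrate=6 bound=2 product=2
t=6: arr=1 -> substrate=6 bound=2 product=3
t=7: arr=0 -> substrate=5 bound=2 product=4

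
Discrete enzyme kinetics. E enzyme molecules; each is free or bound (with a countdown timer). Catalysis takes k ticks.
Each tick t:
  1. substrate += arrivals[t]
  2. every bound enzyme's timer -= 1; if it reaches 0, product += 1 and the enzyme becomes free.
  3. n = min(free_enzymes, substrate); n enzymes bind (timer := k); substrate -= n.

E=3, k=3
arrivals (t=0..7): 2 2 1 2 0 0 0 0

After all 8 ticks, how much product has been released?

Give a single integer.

Answer: 6

Derivation:
t=0: arr=2 -> substrate=0 bound=2 product=0
t=1: arr=2 -> substrate=1 bound=3 product=0
t=2: arr=1 -> substrate=2 bound=3 product=0
t=3: arr=2 -> substrate=2 bound=3 product=2
t=4: arr=0 -> substrate=1 bound=3 product=3
t=5: arr=0 -> substrate=1 bound=3 product=3
t=6: arr=0 -> substrate=0 bound=2 product=5
t=7: arr=0 -> substrate=0 bound=1 product=6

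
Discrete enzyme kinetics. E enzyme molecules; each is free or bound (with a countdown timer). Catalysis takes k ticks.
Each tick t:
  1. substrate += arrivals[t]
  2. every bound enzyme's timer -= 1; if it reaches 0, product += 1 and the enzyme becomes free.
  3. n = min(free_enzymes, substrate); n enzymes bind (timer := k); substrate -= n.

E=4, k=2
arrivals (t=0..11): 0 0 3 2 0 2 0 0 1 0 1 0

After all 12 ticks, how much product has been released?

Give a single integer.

Answer: 8

Derivation:
t=0: arr=0 -> substrate=0 bound=0 product=0
t=1: arr=0 -> substrate=0 bound=0 product=0
t=2: arr=3 -> substrate=0 bound=3 product=0
t=3: arr=2 -> substrate=1 bound=4 product=0
t=4: arr=0 -> substrate=0 bound=2 product=3
t=5: arr=2 -> substrate=0 bound=3 product=4
t=6: arr=0 -> substrate=0 bound=2 product=5
t=7: arr=0 -> substrate=0 bound=0 product=7
t=8: arr=1 -> substrate=0 bound=1 product=7
t=9: arr=0 -> substrate=0 bound=1 product=7
t=10: arr=1 -> substrate=0 bound=1 product=8
t=11: arr=0 -> substrate=0 bound=1 product=8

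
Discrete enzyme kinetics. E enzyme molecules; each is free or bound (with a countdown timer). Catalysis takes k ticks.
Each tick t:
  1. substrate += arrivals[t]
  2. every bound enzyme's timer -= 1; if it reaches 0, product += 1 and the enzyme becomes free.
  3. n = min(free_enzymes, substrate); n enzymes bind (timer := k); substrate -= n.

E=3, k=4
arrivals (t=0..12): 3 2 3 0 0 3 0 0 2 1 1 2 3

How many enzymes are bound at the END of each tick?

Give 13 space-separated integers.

Answer: 3 3 3 3 3 3 3 3 3 3 3 3 3

Derivation:
t=0: arr=3 -> substrate=0 bound=3 product=0
t=1: arr=2 -> substrate=2 bound=3 product=0
t=2: arr=3 -> substrate=5 bound=3 product=0
t=3: arr=0 -> substrate=5 bound=3 product=0
t=4: arr=0 -> substrate=2 bound=3 product=3
t=5: arr=3 -> substrate=5 bound=3 product=3
t=6: arr=0 -> substrate=5 bound=3 product=3
t=7: arr=0 -> substrate=5 bound=3 product=3
t=8: arr=2 -> substrate=4 bound=3 product=6
t=9: arr=1 -> substrate=5 bound=3 product=6
t=10: arr=1 -> substrate=6 bound=3 product=6
t=11: arr=2 -> substrate=8 bound=3 product=6
t=12: arr=3 -> substrate=8 bound=3 product=9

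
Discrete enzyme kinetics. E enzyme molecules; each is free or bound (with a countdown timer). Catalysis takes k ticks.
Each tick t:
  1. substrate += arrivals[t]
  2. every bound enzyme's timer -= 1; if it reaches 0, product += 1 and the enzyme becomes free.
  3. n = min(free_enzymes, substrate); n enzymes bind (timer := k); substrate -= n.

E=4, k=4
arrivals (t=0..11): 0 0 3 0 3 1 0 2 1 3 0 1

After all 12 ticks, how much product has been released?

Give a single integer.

t=0: arr=0 -> substrate=0 bound=0 product=0
t=1: arr=0 -> substrate=0 bound=0 product=0
t=2: arr=3 -> substrate=0 bound=3 product=0
t=3: arr=0 -> substrate=0 bound=3 product=0
t=4: arr=3 -> substrate=2 bound=4 product=0
t=5: arr=1 -> substrate=3 bound=4 product=0
t=6: arr=0 -> substrate=0 bound=4 product=3
t=7: arr=2 -> substrate=2 bound=4 product=3
t=8: arr=1 -> substrate=2 bound=4 product=4
t=9: arr=3 -> substrate=5 bound=4 product=4
t=10: arr=0 -> substrate=2 bound=4 product=7
t=11: arr=1 -> substrate=3 bound=4 product=7

Answer: 7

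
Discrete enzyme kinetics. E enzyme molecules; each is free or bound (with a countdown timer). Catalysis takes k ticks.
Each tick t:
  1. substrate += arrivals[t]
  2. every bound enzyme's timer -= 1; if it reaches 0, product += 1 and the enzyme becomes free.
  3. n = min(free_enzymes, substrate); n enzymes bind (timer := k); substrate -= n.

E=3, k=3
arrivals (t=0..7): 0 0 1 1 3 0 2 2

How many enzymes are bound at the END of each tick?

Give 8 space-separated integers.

Answer: 0 0 1 2 3 3 3 3

Derivation:
t=0: arr=0 -> substrate=0 bound=0 product=0
t=1: arr=0 -> substrate=0 bound=0 product=0
t=2: arr=1 -> substrate=0 bound=1 product=0
t=3: arr=1 -> substrate=0 bound=2 product=0
t=4: arr=3 -> substrate=2 bound=3 product=0
t=5: arr=0 -> substrate=1 bound=3 product=1
t=6: arr=2 -> substrate=2 bound=3 product=2
t=7: arr=2 -> substrate=3 bound=3 product=3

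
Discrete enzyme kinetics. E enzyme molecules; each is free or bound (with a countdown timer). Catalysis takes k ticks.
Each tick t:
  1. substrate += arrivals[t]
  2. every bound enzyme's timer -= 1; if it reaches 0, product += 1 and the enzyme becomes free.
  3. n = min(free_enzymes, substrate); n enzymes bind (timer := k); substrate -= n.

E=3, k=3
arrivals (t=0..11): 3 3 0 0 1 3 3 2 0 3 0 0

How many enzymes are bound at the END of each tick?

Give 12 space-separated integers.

Answer: 3 3 3 3 3 3 3 3 3 3 3 3

Derivation:
t=0: arr=3 -> substrate=0 bound=3 product=0
t=1: arr=3 -> substrate=3 bound=3 product=0
t=2: arr=0 -> substrate=3 bound=3 product=0
t=3: arr=0 -> substrate=0 bound=3 product=3
t=4: arr=1 -> substrate=1 bound=3 product=3
t=5: arr=3 -> substrate=4 bound=3 product=3
t=6: arr=3 -> substrate=4 bound=3 product=6
t=7: arr=2 -> substrate=6 bound=3 product=6
t=8: arr=0 -> substrate=6 bound=3 product=6
t=9: arr=3 -> substrate=6 bound=3 product=9
t=10: arr=0 -> substrate=6 bound=3 product=9
t=11: arr=0 -> substrate=6 bound=3 product=9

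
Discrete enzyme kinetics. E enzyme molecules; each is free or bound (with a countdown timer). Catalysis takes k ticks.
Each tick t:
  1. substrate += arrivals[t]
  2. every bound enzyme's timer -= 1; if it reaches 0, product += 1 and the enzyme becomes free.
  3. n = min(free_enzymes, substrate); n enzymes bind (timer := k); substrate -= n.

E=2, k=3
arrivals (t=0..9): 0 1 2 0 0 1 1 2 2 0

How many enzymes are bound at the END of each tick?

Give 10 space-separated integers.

t=0: arr=0 -> substrate=0 bound=0 product=0
t=1: arr=1 -> substrate=0 bound=1 product=0
t=2: arr=2 -> substrate=1 bound=2 product=0
t=3: arr=0 -> substrate=1 bound=2 product=0
t=4: arr=0 -> substrate=0 bound=2 product=1
t=5: arr=1 -> substrate=0 bound=2 product=2
t=6: arr=1 -> substrate=1 bound=2 product=2
t=7: arr=2 -> substrate=2 bound=2 product=3
t=8: arr=2 -> substrate=3 bound=2 product=4
t=9: arr=0 -> substrate=3 bound=2 product=4

Answer: 0 1 2 2 2 2 2 2 2 2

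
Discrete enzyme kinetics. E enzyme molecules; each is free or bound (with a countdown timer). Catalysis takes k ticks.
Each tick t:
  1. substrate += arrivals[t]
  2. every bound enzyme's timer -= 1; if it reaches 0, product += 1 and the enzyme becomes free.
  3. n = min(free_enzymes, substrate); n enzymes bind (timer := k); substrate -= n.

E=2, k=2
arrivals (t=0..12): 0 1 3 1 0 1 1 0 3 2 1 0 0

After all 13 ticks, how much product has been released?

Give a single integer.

t=0: arr=0 -> substrate=0 bound=0 product=0
t=1: arr=1 -> substrate=0 bound=1 product=0
t=2: arr=3 -> substrate=2 bound=2 product=0
t=3: arr=1 -> substrate=2 bound=2 product=1
t=4: arr=0 -> substrate=1 bound=2 product=2
t=5: arr=1 -> substrate=1 bound=2 product=3
t=6: arr=1 -> substrate=1 bound=2 product=4
t=7: arr=0 -> substrate=0 bound=2 product=5
t=8: arr=3 -> substrate=2 bound=2 product=6
t=9: arr=2 -> substrate=3 bound=2 product=7
t=10: arr=1 -> substrate=3 bound=2 product=8
t=11: arr=0 -> substrate=2 bound=2 product=9
t=12: arr=0 -> substrate=1 bound=2 product=10

Answer: 10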